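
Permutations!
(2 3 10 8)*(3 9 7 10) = [0, 1, 9, 3, 4, 5, 6, 10, 2, 7, 8] = (2 9 7 10 8)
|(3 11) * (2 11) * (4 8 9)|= |(2 11 3)(4 8 9)|= 3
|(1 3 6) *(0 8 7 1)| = 6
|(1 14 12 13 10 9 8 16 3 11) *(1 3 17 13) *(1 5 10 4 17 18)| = |(1 14 12 5 10 9 8 16 18)(3 11)(4 17 13)| = 18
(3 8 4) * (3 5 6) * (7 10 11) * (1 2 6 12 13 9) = (1 2 6 3 8 4 5 12 13 9)(7 10 11) = [0, 2, 6, 8, 5, 12, 3, 10, 4, 1, 11, 7, 13, 9]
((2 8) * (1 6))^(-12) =(8) =[0, 1, 2, 3, 4, 5, 6, 7, 8]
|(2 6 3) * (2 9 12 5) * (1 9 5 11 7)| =|(1 9 12 11 7)(2 6 3 5)| =20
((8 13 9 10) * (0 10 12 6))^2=[8, 1, 2, 3, 4, 5, 10, 7, 9, 6, 13, 11, 0, 12]=(0 8 9 6 10 13 12)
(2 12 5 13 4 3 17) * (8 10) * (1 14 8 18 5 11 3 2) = (1 14 8 10 18 5 13 4 2 12 11 3 17) = [0, 14, 12, 17, 2, 13, 6, 7, 10, 9, 18, 3, 11, 4, 8, 15, 16, 1, 5]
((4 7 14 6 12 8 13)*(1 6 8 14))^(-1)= [0, 7, 2, 3, 13, 5, 1, 4, 14, 9, 10, 11, 6, 8, 12]= (1 7 4 13 8 14 12 6)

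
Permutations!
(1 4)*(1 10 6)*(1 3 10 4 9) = (1 9)(3 10 6) = [0, 9, 2, 10, 4, 5, 3, 7, 8, 1, 6]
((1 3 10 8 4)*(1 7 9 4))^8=[0, 1, 2, 3, 9, 5, 6, 4, 8, 7, 10]=(10)(4 9 7)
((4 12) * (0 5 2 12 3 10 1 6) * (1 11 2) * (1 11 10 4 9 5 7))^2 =(0 1)(2 9 11 12 5)(6 7) =[1, 0, 9, 3, 4, 2, 7, 6, 8, 11, 10, 12, 5]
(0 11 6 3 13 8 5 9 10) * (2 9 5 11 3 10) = (0 3 13 8 11 6 10)(2 9) = [3, 1, 9, 13, 4, 5, 10, 7, 11, 2, 0, 6, 12, 8]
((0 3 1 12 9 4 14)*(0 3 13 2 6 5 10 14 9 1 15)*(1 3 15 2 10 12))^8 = (0 14 13 15 10)(2 12 6 3 5) = [14, 1, 12, 5, 4, 2, 3, 7, 8, 9, 0, 11, 6, 15, 13, 10]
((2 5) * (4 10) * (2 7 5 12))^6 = (12) = [0, 1, 2, 3, 4, 5, 6, 7, 8, 9, 10, 11, 12]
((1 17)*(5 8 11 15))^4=(17)=[0, 1, 2, 3, 4, 5, 6, 7, 8, 9, 10, 11, 12, 13, 14, 15, 16, 17]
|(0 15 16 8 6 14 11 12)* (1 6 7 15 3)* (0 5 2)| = |(0 3 1 6 14 11 12 5 2)(7 15 16 8)| = 36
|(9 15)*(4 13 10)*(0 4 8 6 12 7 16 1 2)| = |(0 4 13 10 8 6 12 7 16 1 2)(9 15)| = 22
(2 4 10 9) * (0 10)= [10, 1, 4, 3, 0, 5, 6, 7, 8, 2, 9]= (0 10 9 2 4)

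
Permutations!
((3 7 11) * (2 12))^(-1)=(2 12)(3 11 7)=[0, 1, 12, 11, 4, 5, 6, 3, 8, 9, 10, 7, 2]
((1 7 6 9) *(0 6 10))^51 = (0 1)(6 7)(9 10) = [1, 0, 2, 3, 4, 5, 7, 6, 8, 10, 9]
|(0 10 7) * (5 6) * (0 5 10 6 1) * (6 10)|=5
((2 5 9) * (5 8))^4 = (9) = [0, 1, 2, 3, 4, 5, 6, 7, 8, 9]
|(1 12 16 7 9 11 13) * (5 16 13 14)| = |(1 12 13)(5 16 7 9 11 14)| = 6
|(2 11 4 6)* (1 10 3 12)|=|(1 10 3 12)(2 11 4 6)|=4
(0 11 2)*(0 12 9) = (0 11 2 12 9) = [11, 1, 12, 3, 4, 5, 6, 7, 8, 0, 10, 2, 9]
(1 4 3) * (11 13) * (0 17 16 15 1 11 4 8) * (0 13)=[17, 8, 2, 11, 3, 5, 6, 7, 13, 9, 10, 0, 12, 4, 14, 1, 15, 16]=(0 17 16 15 1 8 13 4 3 11)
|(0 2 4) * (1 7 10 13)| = |(0 2 4)(1 7 10 13)| = 12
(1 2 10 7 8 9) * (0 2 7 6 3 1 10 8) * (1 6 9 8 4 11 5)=(0 2 4 11 5 1 7)(3 6)(9 10)=[2, 7, 4, 6, 11, 1, 3, 0, 8, 10, 9, 5]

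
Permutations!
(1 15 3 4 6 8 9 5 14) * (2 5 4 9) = (1 15 3 9 4 6 8 2 5 14) = [0, 15, 5, 9, 6, 14, 8, 7, 2, 4, 10, 11, 12, 13, 1, 3]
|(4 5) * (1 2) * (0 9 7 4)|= 10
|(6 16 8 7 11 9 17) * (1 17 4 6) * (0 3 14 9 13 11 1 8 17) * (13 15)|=33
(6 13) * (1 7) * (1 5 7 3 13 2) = (1 3 13 6 2)(5 7) = [0, 3, 1, 13, 4, 7, 2, 5, 8, 9, 10, 11, 12, 6]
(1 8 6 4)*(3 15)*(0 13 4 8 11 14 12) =[13, 11, 2, 15, 1, 5, 8, 7, 6, 9, 10, 14, 0, 4, 12, 3] =(0 13 4 1 11 14 12)(3 15)(6 8)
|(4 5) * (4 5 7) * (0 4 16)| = 4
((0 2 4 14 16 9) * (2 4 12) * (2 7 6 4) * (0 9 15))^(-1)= (0 15 16 14 4 6 7 12 2)= [15, 1, 0, 3, 6, 5, 7, 12, 8, 9, 10, 11, 2, 13, 4, 16, 14]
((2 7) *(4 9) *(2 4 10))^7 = [0, 1, 4, 3, 10, 5, 6, 9, 8, 2, 7] = (2 4 10 7 9)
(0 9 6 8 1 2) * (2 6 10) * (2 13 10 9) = (0 2)(1 6 8)(10 13) = [2, 6, 0, 3, 4, 5, 8, 7, 1, 9, 13, 11, 12, 10]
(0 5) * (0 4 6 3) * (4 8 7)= (0 5 8 7 4 6 3)= [5, 1, 2, 0, 6, 8, 3, 4, 7]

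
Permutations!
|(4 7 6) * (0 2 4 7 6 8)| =6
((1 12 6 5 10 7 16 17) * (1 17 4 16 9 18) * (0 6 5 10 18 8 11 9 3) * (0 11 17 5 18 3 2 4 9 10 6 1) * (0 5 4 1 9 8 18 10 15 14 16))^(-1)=(0 4 17 8 16 14 15 11 3 5 18 9)(1 2 7 10 12)=[4, 2, 7, 5, 17, 18, 6, 10, 16, 0, 12, 3, 1, 13, 15, 11, 14, 8, 9]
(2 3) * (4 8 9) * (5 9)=(2 3)(4 8 5 9)=[0, 1, 3, 2, 8, 9, 6, 7, 5, 4]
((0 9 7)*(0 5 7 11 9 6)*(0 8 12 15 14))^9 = (0 12)(5 7)(6 15)(8 14)(9 11) = [12, 1, 2, 3, 4, 7, 15, 5, 14, 11, 10, 9, 0, 13, 8, 6]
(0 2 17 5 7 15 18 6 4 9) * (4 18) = (0 2 17 5 7 15 4 9)(6 18) = [2, 1, 17, 3, 9, 7, 18, 15, 8, 0, 10, 11, 12, 13, 14, 4, 16, 5, 6]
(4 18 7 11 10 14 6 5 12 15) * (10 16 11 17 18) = [0, 1, 2, 3, 10, 12, 5, 17, 8, 9, 14, 16, 15, 13, 6, 4, 11, 18, 7] = (4 10 14 6 5 12 15)(7 17 18)(11 16)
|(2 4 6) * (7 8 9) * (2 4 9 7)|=|(2 9)(4 6)(7 8)|=2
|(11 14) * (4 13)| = |(4 13)(11 14)| = 2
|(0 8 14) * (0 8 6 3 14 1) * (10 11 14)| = |(0 6 3 10 11 14 8 1)| = 8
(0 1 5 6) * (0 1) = [0, 5, 2, 3, 4, 6, 1] = (1 5 6)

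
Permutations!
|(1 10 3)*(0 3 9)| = |(0 3 1 10 9)| = 5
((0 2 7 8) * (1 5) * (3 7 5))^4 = [3, 0, 7, 2, 4, 8, 6, 5, 1] = (0 3 2 7 5 8 1)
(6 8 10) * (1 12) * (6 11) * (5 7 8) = (1 12)(5 7 8 10 11 6) = [0, 12, 2, 3, 4, 7, 5, 8, 10, 9, 11, 6, 1]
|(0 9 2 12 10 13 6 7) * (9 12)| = 6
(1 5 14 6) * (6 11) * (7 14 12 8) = (1 5 12 8 7 14 11 6) = [0, 5, 2, 3, 4, 12, 1, 14, 7, 9, 10, 6, 8, 13, 11]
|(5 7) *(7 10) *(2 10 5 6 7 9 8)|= 4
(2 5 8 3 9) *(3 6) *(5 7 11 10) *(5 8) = (2 7 11 10 8 6 3 9) = [0, 1, 7, 9, 4, 5, 3, 11, 6, 2, 8, 10]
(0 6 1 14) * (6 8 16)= (0 8 16 6 1 14)= [8, 14, 2, 3, 4, 5, 1, 7, 16, 9, 10, 11, 12, 13, 0, 15, 6]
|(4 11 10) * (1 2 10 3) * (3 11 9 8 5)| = 8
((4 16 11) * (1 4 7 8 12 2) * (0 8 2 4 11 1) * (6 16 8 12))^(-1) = (0 2 7 11 1 16 6 8 4 12) = [2, 16, 7, 3, 12, 5, 8, 11, 4, 9, 10, 1, 0, 13, 14, 15, 6]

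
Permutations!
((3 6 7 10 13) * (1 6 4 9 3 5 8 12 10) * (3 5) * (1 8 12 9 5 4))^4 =(1 9 10 6 4 13 7 5 3 8 12) =[0, 9, 2, 8, 13, 3, 4, 5, 12, 10, 6, 11, 1, 7]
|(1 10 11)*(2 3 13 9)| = |(1 10 11)(2 3 13 9)| = 12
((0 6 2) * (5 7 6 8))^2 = (0 5 6)(2 8 7) = [5, 1, 8, 3, 4, 6, 0, 2, 7]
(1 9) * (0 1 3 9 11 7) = (0 1 11 7)(3 9) = [1, 11, 2, 9, 4, 5, 6, 0, 8, 3, 10, 7]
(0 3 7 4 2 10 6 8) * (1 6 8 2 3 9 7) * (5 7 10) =(0 9 10 8)(1 6 2 5 7 4 3) =[9, 6, 5, 1, 3, 7, 2, 4, 0, 10, 8]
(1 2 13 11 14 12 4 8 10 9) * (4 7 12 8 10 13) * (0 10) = (0 10 9 1 2 4)(7 12)(8 13 11 14) = [10, 2, 4, 3, 0, 5, 6, 12, 13, 1, 9, 14, 7, 11, 8]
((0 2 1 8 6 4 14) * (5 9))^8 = [2, 8, 1, 3, 14, 5, 4, 7, 6, 9, 10, 11, 12, 13, 0] = (0 2 1 8 6 4 14)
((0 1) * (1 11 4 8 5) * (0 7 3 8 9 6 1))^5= (0 1)(3 4)(5 6)(7 11)(8 9)= [1, 0, 2, 4, 3, 6, 5, 11, 9, 8, 10, 7]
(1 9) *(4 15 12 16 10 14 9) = [0, 4, 2, 3, 15, 5, 6, 7, 8, 1, 14, 11, 16, 13, 9, 12, 10] = (1 4 15 12 16 10 14 9)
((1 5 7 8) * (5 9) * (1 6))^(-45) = (1 7)(5 6)(8 9) = [0, 7, 2, 3, 4, 6, 5, 1, 9, 8]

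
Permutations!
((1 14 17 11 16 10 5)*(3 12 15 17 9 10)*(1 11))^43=(1 17 15 12 3 16 11 5 10 9 14)=[0, 17, 2, 16, 4, 10, 6, 7, 8, 14, 9, 5, 3, 13, 1, 12, 11, 15]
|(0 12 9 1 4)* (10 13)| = 10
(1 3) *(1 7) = (1 3 7) = [0, 3, 2, 7, 4, 5, 6, 1]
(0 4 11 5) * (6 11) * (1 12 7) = (0 4 6 11 5)(1 12 7) = [4, 12, 2, 3, 6, 0, 11, 1, 8, 9, 10, 5, 7]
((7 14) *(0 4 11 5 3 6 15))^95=(0 3 4 6 11 15 5)(7 14)=[3, 1, 2, 4, 6, 0, 11, 14, 8, 9, 10, 15, 12, 13, 7, 5]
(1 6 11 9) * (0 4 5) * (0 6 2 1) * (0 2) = (0 4 5 6 11 9 2 1) = [4, 0, 1, 3, 5, 6, 11, 7, 8, 2, 10, 9]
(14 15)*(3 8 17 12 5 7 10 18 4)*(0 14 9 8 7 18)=(0 14 15 9 8 17 12 5 18 4 3 7 10)=[14, 1, 2, 7, 3, 18, 6, 10, 17, 8, 0, 11, 5, 13, 15, 9, 16, 12, 4]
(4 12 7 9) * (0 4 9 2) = (0 4 12 7 2) = [4, 1, 0, 3, 12, 5, 6, 2, 8, 9, 10, 11, 7]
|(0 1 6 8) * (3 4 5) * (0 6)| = |(0 1)(3 4 5)(6 8)| = 6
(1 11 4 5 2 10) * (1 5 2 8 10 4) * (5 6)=(1 11)(2 4)(5 8 10 6)=[0, 11, 4, 3, 2, 8, 5, 7, 10, 9, 6, 1]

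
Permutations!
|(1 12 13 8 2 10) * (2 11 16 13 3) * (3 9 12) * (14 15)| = |(1 3 2 10)(8 11 16 13)(9 12)(14 15)| = 4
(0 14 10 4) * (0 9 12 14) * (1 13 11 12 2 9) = (1 13 11 12 14 10 4)(2 9) = [0, 13, 9, 3, 1, 5, 6, 7, 8, 2, 4, 12, 14, 11, 10]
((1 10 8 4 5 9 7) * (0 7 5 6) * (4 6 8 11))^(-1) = (0 6 8 4 11 10 1 7)(5 9) = [6, 7, 2, 3, 11, 9, 8, 0, 4, 5, 1, 10]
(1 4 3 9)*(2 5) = (1 4 3 9)(2 5) = [0, 4, 5, 9, 3, 2, 6, 7, 8, 1]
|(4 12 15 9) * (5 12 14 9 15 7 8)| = |(15)(4 14 9)(5 12 7 8)| = 12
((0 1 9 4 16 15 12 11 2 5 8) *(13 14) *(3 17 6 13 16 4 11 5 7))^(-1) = (0 8 5 12 15 16 14 13 6 17 3 7 2 11 9 1) = [8, 0, 11, 7, 4, 12, 17, 2, 5, 1, 10, 9, 15, 6, 13, 16, 14, 3]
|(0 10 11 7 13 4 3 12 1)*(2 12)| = |(0 10 11 7 13 4 3 2 12 1)| = 10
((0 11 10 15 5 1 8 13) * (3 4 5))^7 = [1, 3, 2, 11, 10, 15, 6, 7, 4, 9, 13, 8, 12, 5, 14, 0] = (0 1 3 11 8 4 10 13 5 15)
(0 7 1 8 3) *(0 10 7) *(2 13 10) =(1 8 3 2 13 10 7) =[0, 8, 13, 2, 4, 5, 6, 1, 3, 9, 7, 11, 12, 10]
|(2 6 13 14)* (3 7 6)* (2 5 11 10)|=|(2 3 7 6 13 14 5 11 10)|=9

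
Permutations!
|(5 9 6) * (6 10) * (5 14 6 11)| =4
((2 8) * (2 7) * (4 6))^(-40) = (2 7 8) = [0, 1, 7, 3, 4, 5, 6, 8, 2]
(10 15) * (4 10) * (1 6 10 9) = [0, 6, 2, 3, 9, 5, 10, 7, 8, 1, 15, 11, 12, 13, 14, 4] = (1 6 10 15 4 9)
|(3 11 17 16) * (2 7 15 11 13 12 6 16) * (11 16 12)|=8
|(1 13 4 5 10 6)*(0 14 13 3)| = 9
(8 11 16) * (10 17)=[0, 1, 2, 3, 4, 5, 6, 7, 11, 9, 17, 16, 12, 13, 14, 15, 8, 10]=(8 11 16)(10 17)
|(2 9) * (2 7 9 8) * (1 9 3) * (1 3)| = |(1 9 7)(2 8)| = 6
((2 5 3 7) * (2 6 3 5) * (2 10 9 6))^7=(2 10 9 6 3 7)=[0, 1, 10, 7, 4, 5, 3, 2, 8, 6, 9]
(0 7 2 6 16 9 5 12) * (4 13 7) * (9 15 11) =(0 4 13 7 2 6 16 15 11 9 5 12) =[4, 1, 6, 3, 13, 12, 16, 2, 8, 5, 10, 9, 0, 7, 14, 11, 15]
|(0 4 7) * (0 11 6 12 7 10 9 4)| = |(4 10 9)(6 12 7 11)| = 12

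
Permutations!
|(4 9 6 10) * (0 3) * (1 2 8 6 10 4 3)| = |(0 1 2 8 6 4 9 10 3)| = 9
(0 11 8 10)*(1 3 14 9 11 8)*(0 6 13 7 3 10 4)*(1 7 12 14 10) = (0 8 4)(3 10 6 13 12 14 9 11 7) = [8, 1, 2, 10, 0, 5, 13, 3, 4, 11, 6, 7, 14, 12, 9]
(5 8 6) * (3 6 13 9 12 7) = (3 6 5 8 13 9 12 7) = [0, 1, 2, 6, 4, 8, 5, 3, 13, 12, 10, 11, 7, 9]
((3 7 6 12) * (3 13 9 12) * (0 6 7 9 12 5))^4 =(13)(0 5 9 3 6) =[5, 1, 2, 6, 4, 9, 0, 7, 8, 3, 10, 11, 12, 13]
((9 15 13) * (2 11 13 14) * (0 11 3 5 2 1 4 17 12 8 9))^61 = [11, 9, 3, 5, 15, 2, 6, 7, 4, 17, 10, 13, 1, 0, 8, 12, 16, 14] = (0 11 13)(1 9 17 14 8 4 15 12)(2 3 5)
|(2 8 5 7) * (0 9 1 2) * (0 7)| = 6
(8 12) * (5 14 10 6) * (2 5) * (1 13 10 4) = (1 13 10 6 2 5 14 4)(8 12) = [0, 13, 5, 3, 1, 14, 2, 7, 12, 9, 6, 11, 8, 10, 4]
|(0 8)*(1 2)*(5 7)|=|(0 8)(1 2)(5 7)|=2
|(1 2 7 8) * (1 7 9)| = |(1 2 9)(7 8)| = 6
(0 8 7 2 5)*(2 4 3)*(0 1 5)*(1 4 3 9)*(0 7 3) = (0 8 3 2 7)(1 5 4 9) = [8, 5, 7, 2, 9, 4, 6, 0, 3, 1]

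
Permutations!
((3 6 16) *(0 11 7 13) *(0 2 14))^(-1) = (0 14 2 13 7 11)(3 16 6) = [14, 1, 13, 16, 4, 5, 3, 11, 8, 9, 10, 0, 12, 7, 2, 15, 6]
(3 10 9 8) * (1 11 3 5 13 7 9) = (1 11 3 10)(5 13 7 9 8) = [0, 11, 2, 10, 4, 13, 6, 9, 5, 8, 1, 3, 12, 7]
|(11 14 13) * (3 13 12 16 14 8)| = 12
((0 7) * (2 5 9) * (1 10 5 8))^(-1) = (0 7)(1 8 2 9 5 10) = [7, 8, 9, 3, 4, 10, 6, 0, 2, 5, 1]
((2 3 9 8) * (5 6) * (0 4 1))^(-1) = [1, 4, 8, 2, 0, 6, 5, 7, 9, 3] = (0 1 4)(2 8 9 3)(5 6)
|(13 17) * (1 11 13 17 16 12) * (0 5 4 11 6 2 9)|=11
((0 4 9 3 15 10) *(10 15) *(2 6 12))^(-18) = [9, 1, 2, 0, 3, 5, 6, 7, 8, 10, 4, 11, 12, 13, 14, 15] = (15)(0 9 10 4 3)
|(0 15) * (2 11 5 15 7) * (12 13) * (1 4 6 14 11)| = 10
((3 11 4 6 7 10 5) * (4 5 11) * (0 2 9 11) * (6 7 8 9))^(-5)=(0 5 2 3 6 4 8 7 9 10 11)=[5, 1, 3, 6, 8, 2, 4, 9, 7, 10, 11, 0]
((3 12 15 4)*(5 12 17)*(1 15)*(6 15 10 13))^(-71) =[0, 12, 2, 4, 15, 17, 13, 7, 8, 9, 1, 11, 5, 10, 14, 6, 16, 3] =(1 12 5 17 3 4 15 6 13 10)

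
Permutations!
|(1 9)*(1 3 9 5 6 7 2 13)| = |(1 5 6 7 2 13)(3 9)| = 6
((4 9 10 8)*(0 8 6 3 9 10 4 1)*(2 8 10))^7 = (0 8 4 3 10 1 2 9 6) = [8, 2, 9, 10, 3, 5, 0, 7, 4, 6, 1]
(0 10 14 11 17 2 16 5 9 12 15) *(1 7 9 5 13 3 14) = (0 10 1 7 9 12 15)(2 16 13 3 14 11 17) = [10, 7, 16, 14, 4, 5, 6, 9, 8, 12, 1, 17, 15, 3, 11, 0, 13, 2]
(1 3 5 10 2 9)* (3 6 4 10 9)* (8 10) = [0, 6, 3, 5, 8, 9, 4, 7, 10, 1, 2] = (1 6 4 8 10 2 3 5 9)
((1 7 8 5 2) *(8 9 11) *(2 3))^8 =[0, 1, 2, 3, 4, 5, 6, 7, 8, 9, 10, 11] =(11)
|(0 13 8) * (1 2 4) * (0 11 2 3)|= 8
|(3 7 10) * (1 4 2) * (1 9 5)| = |(1 4 2 9 5)(3 7 10)| = 15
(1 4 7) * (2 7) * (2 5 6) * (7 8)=(1 4 5 6 2 8 7)=[0, 4, 8, 3, 5, 6, 2, 1, 7]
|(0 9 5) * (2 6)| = |(0 9 5)(2 6)| = 6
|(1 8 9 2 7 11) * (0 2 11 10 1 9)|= |(0 2 7 10 1 8)(9 11)|= 6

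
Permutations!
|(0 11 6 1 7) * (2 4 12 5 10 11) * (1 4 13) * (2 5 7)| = 24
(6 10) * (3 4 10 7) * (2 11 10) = [0, 1, 11, 4, 2, 5, 7, 3, 8, 9, 6, 10] = (2 11 10 6 7 3 4)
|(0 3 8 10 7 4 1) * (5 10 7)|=6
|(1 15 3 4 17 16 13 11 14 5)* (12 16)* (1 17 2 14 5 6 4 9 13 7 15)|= 20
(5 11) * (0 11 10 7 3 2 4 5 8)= (0 11 8)(2 4 5 10 7 3)= [11, 1, 4, 2, 5, 10, 6, 3, 0, 9, 7, 8]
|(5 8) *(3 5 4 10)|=5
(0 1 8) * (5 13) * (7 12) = [1, 8, 2, 3, 4, 13, 6, 12, 0, 9, 10, 11, 7, 5] = (0 1 8)(5 13)(7 12)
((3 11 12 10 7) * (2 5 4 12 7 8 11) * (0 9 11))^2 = [11, 1, 4, 5, 10, 12, 6, 2, 9, 7, 0, 3, 8] = (0 11 3 5 12 8 9 7 2 4 10)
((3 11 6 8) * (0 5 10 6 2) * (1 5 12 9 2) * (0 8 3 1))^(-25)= [6, 9, 0, 5, 4, 2, 1, 7, 12, 11, 8, 10, 3]= (0 6 1 9 11 10 8 12 3 5 2)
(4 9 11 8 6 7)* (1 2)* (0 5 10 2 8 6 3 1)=(0 5 10 2)(1 8 3)(4 9 11 6 7)=[5, 8, 0, 1, 9, 10, 7, 4, 3, 11, 2, 6]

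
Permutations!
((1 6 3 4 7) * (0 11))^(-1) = (0 11)(1 7 4 3 6) = [11, 7, 2, 6, 3, 5, 1, 4, 8, 9, 10, 0]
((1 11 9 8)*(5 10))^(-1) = (1 8 9 11)(5 10) = [0, 8, 2, 3, 4, 10, 6, 7, 9, 11, 5, 1]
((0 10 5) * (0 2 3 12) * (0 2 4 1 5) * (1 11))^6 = (12)(1 4)(5 11) = [0, 4, 2, 3, 1, 11, 6, 7, 8, 9, 10, 5, 12]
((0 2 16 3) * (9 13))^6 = (0 16)(2 3) = [16, 1, 3, 2, 4, 5, 6, 7, 8, 9, 10, 11, 12, 13, 14, 15, 0]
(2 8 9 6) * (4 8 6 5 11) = (2 6)(4 8 9 5 11) = [0, 1, 6, 3, 8, 11, 2, 7, 9, 5, 10, 4]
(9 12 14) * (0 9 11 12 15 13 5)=(0 9 15 13 5)(11 12 14)=[9, 1, 2, 3, 4, 0, 6, 7, 8, 15, 10, 12, 14, 5, 11, 13]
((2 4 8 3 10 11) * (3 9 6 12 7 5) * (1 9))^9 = [0, 2, 3, 12, 10, 6, 8, 9, 11, 4, 7, 5, 1] = (1 2 3 12)(4 10 7 9)(5 6 8 11)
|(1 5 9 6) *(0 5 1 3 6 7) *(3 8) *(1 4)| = 12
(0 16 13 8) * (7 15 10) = (0 16 13 8)(7 15 10) = [16, 1, 2, 3, 4, 5, 6, 15, 0, 9, 7, 11, 12, 8, 14, 10, 13]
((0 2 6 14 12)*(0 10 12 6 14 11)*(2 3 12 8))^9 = [0, 1, 2, 3, 4, 5, 6, 7, 8, 9, 10, 11, 12, 13, 14] = (14)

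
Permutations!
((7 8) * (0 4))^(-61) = (0 4)(7 8) = [4, 1, 2, 3, 0, 5, 6, 8, 7]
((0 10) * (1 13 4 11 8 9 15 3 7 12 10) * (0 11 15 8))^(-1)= [11, 0, 2, 15, 13, 5, 6, 3, 9, 8, 12, 10, 7, 1, 14, 4]= (0 11 10 12 7 3 15 4 13 1)(8 9)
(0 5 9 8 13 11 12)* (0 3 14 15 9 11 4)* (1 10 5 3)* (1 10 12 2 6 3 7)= (0 7 1 12 10 5 11 2 6 3 14 15 9 8 13 4)= [7, 12, 6, 14, 0, 11, 3, 1, 13, 8, 5, 2, 10, 4, 15, 9]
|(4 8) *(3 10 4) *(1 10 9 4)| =4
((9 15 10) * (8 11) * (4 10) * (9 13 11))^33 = (4 9 11 10 15 8 13) = [0, 1, 2, 3, 9, 5, 6, 7, 13, 11, 15, 10, 12, 4, 14, 8]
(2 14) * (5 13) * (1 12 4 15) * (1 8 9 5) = (1 12 4 15 8 9 5 13)(2 14) = [0, 12, 14, 3, 15, 13, 6, 7, 9, 5, 10, 11, 4, 1, 2, 8]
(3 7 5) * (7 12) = (3 12 7 5) = [0, 1, 2, 12, 4, 3, 6, 5, 8, 9, 10, 11, 7]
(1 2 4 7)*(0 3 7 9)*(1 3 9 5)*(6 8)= (0 9)(1 2 4 5)(3 7)(6 8)= [9, 2, 4, 7, 5, 1, 8, 3, 6, 0]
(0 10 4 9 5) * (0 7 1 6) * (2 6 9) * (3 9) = (0 10 4 2 6)(1 3 9 5 7) = [10, 3, 6, 9, 2, 7, 0, 1, 8, 5, 4]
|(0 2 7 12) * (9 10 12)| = |(0 2 7 9 10 12)| = 6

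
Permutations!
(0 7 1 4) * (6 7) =(0 6 7 1 4) =[6, 4, 2, 3, 0, 5, 7, 1]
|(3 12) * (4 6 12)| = |(3 4 6 12)| = 4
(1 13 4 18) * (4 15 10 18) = [0, 13, 2, 3, 4, 5, 6, 7, 8, 9, 18, 11, 12, 15, 14, 10, 16, 17, 1] = (1 13 15 10 18)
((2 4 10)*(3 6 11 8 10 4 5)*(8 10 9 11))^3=(2 6 11 5 8 10 3 9)=[0, 1, 6, 9, 4, 8, 11, 7, 10, 2, 3, 5]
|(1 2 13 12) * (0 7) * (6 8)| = 4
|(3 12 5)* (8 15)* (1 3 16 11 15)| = |(1 3 12 5 16 11 15 8)| = 8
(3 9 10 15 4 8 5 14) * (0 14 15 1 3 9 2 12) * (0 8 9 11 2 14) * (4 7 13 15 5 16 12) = (1 3 14 11 2 4 9 10)(7 13 15)(8 16 12) = [0, 3, 4, 14, 9, 5, 6, 13, 16, 10, 1, 2, 8, 15, 11, 7, 12]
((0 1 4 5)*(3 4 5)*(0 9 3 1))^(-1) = (1 4 3 9 5) = [0, 4, 2, 9, 3, 1, 6, 7, 8, 5]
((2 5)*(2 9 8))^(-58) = (2 9)(5 8) = [0, 1, 9, 3, 4, 8, 6, 7, 5, 2]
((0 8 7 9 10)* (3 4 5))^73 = (0 9 8 10 7)(3 4 5) = [9, 1, 2, 4, 5, 3, 6, 0, 10, 8, 7]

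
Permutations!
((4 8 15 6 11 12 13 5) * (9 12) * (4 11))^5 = (4 8 15 6) = [0, 1, 2, 3, 8, 5, 4, 7, 15, 9, 10, 11, 12, 13, 14, 6]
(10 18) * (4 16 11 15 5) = [0, 1, 2, 3, 16, 4, 6, 7, 8, 9, 18, 15, 12, 13, 14, 5, 11, 17, 10] = (4 16 11 15 5)(10 18)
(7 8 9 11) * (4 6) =(4 6)(7 8 9 11) =[0, 1, 2, 3, 6, 5, 4, 8, 9, 11, 10, 7]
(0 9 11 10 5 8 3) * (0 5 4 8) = (0 9 11 10 4 8 3 5) = [9, 1, 2, 5, 8, 0, 6, 7, 3, 11, 4, 10]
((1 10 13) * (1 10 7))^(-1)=(1 7)(10 13)=[0, 7, 2, 3, 4, 5, 6, 1, 8, 9, 13, 11, 12, 10]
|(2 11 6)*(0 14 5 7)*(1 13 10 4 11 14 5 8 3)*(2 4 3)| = 12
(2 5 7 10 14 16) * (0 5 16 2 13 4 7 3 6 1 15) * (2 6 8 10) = (0 5 3 8 10 14 6 1 15)(2 16 13 4 7) = [5, 15, 16, 8, 7, 3, 1, 2, 10, 9, 14, 11, 12, 4, 6, 0, 13]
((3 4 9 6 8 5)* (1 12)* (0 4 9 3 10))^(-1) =(0 10 5 8 6 9 3 4)(1 12) =[10, 12, 2, 4, 0, 8, 9, 7, 6, 3, 5, 11, 1]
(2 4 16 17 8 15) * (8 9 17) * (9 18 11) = (2 4 16 8 15)(9 17 18 11) = [0, 1, 4, 3, 16, 5, 6, 7, 15, 17, 10, 9, 12, 13, 14, 2, 8, 18, 11]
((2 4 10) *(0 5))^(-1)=(0 5)(2 10 4)=[5, 1, 10, 3, 2, 0, 6, 7, 8, 9, 4]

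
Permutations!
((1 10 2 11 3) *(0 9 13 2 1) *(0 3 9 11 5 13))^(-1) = [9, 10, 13, 3, 4, 2, 6, 7, 8, 11, 1, 0, 12, 5] = (0 9 11)(1 10)(2 13 5)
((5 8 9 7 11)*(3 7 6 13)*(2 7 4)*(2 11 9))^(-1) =(2 8 5 11 4 3 13 6 9 7) =[0, 1, 8, 13, 3, 11, 9, 2, 5, 7, 10, 4, 12, 6]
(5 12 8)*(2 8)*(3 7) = (2 8 5 12)(3 7) = [0, 1, 8, 7, 4, 12, 6, 3, 5, 9, 10, 11, 2]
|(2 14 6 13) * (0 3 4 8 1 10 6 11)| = |(0 3 4 8 1 10 6 13 2 14 11)| = 11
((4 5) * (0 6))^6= (6)= [0, 1, 2, 3, 4, 5, 6]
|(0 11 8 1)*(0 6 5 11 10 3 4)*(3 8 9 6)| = |(0 10 8 1 3 4)(5 11 9 6)| = 12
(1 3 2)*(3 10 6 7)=(1 10 6 7 3 2)=[0, 10, 1, 2, 4, 5, 7, 3, 8, 9, 6]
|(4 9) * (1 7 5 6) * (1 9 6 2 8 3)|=6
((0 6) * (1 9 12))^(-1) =(0 6)(1 12 9) =[6, 12, 2, 3, 4, 5, 0, 7, 8, 1, 10, 11, 9]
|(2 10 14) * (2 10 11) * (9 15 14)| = |(2 11)(9 15 14 10)| = 4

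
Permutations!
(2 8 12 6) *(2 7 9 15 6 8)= (6 7 9 15)(8 12)= [0, 1, 2, 3, 4, 5, 7, 9, 12, 15, 10, 11, 8, 13, 14, 6]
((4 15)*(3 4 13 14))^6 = (3 4 15 13 14) = [0, 1, 2, 4, 15, 5, 6, 7, 8, 9, 10, 11, 12, 14, 3, 13]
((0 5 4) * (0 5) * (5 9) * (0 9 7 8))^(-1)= (0 8 7 4 5 9)= [8, 1, 2, 3, 5, 9, 6, 4, 7, 0]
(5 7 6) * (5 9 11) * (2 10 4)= (2 10 4)(5 7 6 9 11)= [0, 1, 10, 3, 2, 7, 9, 6, 8, 11, 4, 5]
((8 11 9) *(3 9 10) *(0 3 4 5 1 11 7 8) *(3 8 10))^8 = (0 3 1 4 7)(5 10 8 9 11) = [3, 4, 2, 1, 7, 10, 6, 0, 9, 11, 8, 5]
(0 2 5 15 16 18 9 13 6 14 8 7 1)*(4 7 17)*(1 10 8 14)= [2, 0, 5, 3, 7, 15, 1, 10, 17, 13, 8, 11, 12, 6, 14, 16, 18, 4, 9]= (0 2 5 15 16 18 9 13 6 1)(4 7 10 8 17)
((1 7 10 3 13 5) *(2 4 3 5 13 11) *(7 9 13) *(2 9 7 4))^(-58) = [0, 10, 2, 9, 11, 7, 6, 5, 8, 4, 1, 13, 12, 3] = (1 10)(3 9 4 11 13)(5 7)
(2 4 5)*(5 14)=(2 4 14 5)=[0, 1, 4, 3, 14, 2, 6, 7, 8, 9, 10, 11, 12, 13, 5]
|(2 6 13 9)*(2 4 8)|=|(2 6 13 9 4 8)|=6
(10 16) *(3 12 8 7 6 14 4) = (3 12 8 7 6 14 4)(10 16) = [0, 1, 2, 12, 3, 5, 14, 6, 7, 9, 16, 11, 8, 13, 4, 15, 10]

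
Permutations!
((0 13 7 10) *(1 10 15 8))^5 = (0 1 15 13 10 8 7) = [1, 15, 2, 3, 4, 5, 6, 0, 7, 9, 8, 11, 12, 10, 14, 13]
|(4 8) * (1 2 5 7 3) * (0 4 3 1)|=|(0 4 8 3)(1 2 5 7)|=4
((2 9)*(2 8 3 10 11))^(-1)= [0, 1, 11, 8, 4, 5, 6, 7, 9, 2, 3, 10]= (2 11 10 3 8 9)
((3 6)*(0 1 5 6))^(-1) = (0 3 6 5 1) = [3, 0, 2, 6, 4, 1, 5]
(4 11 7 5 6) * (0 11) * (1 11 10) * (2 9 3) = (0 10 1 11 7 5 6 4)(2 9 3) = [10, 11, 9, 2, 0, 6, 4, 5, 8, 3, 1, 7]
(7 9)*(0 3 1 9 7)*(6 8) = [3, 9, 2, 1, 4, 5, 8, 7, 6, 0] = (0 3 1 9)(6 8)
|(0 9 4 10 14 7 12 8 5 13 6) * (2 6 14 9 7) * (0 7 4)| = 8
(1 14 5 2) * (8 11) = (1 14 5 2)(8 11) = [0, 14, 1, 3, 4, 2, 6, 7, 11, 9, 10, 8, 12, 13, 5]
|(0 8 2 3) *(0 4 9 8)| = |(2 3 4 9 8)| = 5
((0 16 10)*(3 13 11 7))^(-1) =(0 10 16)(3 7 11 13) =[10, 1, 2, 7, 4, 5, 6, 11, 8, 9, 16, 13, 12, 3, 14, 15, 0]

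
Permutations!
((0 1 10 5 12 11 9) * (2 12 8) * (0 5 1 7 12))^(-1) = (0 2 8 5 9 11 12 7)(1 10) = [2, 10, 8, 3, 4, 9, 6, 0, 5, 11, 1, 12, 7]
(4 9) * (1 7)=[0, 7, 2, 3, 9, 5, 6, 1, 8, 4]=(1 7)(4 9)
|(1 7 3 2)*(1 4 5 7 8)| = |(1 8)(2 4 5 7 3)| = 10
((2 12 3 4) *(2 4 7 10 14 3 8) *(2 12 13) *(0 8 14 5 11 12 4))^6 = [0, 1, 2, 14, 4, 10, 6, 3, 8, 9, 7, 5, 11, 13, 12] = (3 14 12 11 5 10 7)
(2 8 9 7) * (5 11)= (2 8 9 7)(5 11)= [0, 1, 8, 3, 4, 11, 6, 2, 9, 7, 10, 5]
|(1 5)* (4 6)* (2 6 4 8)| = |(1 5)(2 6 8)| = 6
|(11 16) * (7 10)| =2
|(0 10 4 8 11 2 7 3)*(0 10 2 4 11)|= |(0 2 7 3 10 11 4 8)|= 8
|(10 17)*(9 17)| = 3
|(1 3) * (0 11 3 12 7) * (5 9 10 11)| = 9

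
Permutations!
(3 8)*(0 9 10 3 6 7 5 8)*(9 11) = (0 11 9 10 3)(5 8 6 7) = [11, 1, 2, 0, 4, 8, 7, 5, 6, 10, 3, 9]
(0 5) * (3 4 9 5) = [3, 1, 2, 4, 9, 0, 6, 7, 8, 5] = (0 3 4 9 5)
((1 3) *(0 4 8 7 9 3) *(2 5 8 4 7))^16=(0 7 9 3 1)(2 5 8)=[7, 0, 5, 1, 4, 8, 6, 9, 2, 3]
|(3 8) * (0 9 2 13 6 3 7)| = |(0 9 2 13 6 3 8 7)| = 8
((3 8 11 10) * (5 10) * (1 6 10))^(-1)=(1 5 11 8 3 10 6)=[0, 5, 2, 10, 4, 11, 1, 7, 3, 9, 6, 8]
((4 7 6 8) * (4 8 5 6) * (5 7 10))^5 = (10) = [0, 1, 2, 3, 4, 5, 6, 7, 8, 9, 10]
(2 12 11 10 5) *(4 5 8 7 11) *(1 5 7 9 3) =(1 5 2 12 4 7 11 10 8 9 3) =[0, 5, 12, 1, 7, 2, 6, 11, 9, 3, 8, 10, 4]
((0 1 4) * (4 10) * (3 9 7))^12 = (10) = [0, 1, 2, 3, 4, 5, 6, 7, 8, 9, 10]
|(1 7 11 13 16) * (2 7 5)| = 7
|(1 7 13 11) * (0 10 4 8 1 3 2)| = |(0 10 4 8 1 7 13 11 3 2)| = 10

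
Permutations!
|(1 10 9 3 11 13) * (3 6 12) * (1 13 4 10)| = |(13)(3 11 4 10 9 6 12)| = 7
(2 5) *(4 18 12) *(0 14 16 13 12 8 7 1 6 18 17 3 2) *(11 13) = (0 14 16 11 13 12 4 17 3 2 5)(1 6 18 8 7) = [14, 6, 5, 2, 17, 0, 18, 1, 7, 9, 10, 13, 4, 12, 16, 15, 11, 3, 8]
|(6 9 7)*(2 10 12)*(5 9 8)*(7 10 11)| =|(2 11 7 6 8 5 9 10 12)| =9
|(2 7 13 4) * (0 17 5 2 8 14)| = |(0 17 5 2 7 13 4 8 14)| = 9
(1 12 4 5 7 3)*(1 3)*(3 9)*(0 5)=(0 5 7 1 12 4)(3 9)=[5, 12, 2, 9, 0, 7, 6, 1, 8, 3, 10, 11, 4]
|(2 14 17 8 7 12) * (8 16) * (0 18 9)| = |(0 18 9)(2 14 17 16 8 7 12)| = 21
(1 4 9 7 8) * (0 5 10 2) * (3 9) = [5, 4, 0, 9, 3, 10, 6, 8, 1, 7, 2] = (0 5 10 2)(1 4 3 9 7 8)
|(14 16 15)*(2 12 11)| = 3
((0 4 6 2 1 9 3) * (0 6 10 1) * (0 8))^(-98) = [4, 9, 8, 6, 10, 5, 2, 7, 0, 3, 1] = (0 4 10 1 9 3 6 2 8)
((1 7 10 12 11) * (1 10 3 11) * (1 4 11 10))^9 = (1 3 12 11 7 10 4) = [0, 3, 2, 12, 1, 5, 6, 10, 8, 9, 4, 7, 11]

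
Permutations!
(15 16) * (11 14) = [0, 1, 2, 3, 4, 5, 6, 7, 8, 9, 10, 14, 12, 13, 11, 16, 15] = (11 14)(15 16)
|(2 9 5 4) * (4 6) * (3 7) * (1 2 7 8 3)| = |(1 2 9 5 6 4 7)(3 8)| = 14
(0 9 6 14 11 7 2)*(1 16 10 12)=(0 9 6 14 11 7 2)(1 16 10 12)=[9, 16, 0, 3, 4, 5, 14, 2, 8, 6, 12, 7, 1, 13, 11, 15, 10]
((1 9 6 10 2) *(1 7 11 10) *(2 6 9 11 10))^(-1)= (1 6 10 7 2 11)= [0, 6, 11, 3, 4, 5, 10, 2, 8, 9, 7, 1]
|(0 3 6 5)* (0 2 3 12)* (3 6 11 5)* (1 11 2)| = 6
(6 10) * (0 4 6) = (0 4 6 10) = [4, 1, 2, 3, 6, 5, 10, 7, 8, 9, 0]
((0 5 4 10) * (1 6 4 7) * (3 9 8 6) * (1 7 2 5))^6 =[4, 10, 2, 0, 8, 5, 9, 7, 3, 1, 6] =(0 4 8 3)(1 10 6 9)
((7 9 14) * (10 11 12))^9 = (14) = [0, 1, 2, 3, 4, 5, 6, 7, 8, 9, 10, 11, 12, 13, 14]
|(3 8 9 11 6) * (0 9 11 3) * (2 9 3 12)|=|(0 3 8 11 6)(2 9 12)|=15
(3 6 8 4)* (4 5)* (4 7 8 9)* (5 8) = (3 6 9 4)(5 7) = [0, 1, 2, 6, 3, 7, 9, 5, 8, 4]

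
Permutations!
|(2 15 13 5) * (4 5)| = 5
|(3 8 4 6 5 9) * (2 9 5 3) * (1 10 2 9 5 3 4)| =6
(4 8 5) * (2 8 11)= (2 8 5 4 11)= [0, 1, 8, 3, 11, 4, 6, 7, 5, 9, 10, 2]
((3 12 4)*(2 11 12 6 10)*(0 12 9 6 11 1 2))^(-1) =[10, 2, 1, 4, 12, 5, 9, 7, 8, 11, 6, 3, 0] =(0 10 6 9 11 3 4 12)(1 2)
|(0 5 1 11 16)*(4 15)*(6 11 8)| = 14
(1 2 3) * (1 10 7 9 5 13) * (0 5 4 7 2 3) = (0 5 13 1 3 10 2)(4 7 9) = [5, 3, 0, 10, 7, 13, 6, 9, 8, 4, 2, 11, 12, 1]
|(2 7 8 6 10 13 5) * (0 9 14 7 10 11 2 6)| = |(0 9 14 7 8)(2 10 13 5 6 11)| = 30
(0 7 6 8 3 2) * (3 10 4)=(0 7 6 8 10 4 3 2)=[7, 1, 0, 2, 3, 5, 8, 6, 10, 9, 4]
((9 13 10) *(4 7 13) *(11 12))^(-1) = (4 9 10 13 7)(11 12) = [0, 1, 2, 3, 9, 5, 6, 4, 8, 10, 13, 12, 11, 7]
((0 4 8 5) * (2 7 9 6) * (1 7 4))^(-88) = (0 7 6 4 5 1 9 2 8) = [7, 9, 8, 3, 5, 1, 4, 6, 0, 2]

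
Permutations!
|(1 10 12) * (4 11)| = 6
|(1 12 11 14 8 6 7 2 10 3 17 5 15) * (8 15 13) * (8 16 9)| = |(1 12 11 14 15)(2 10 3 17 5 13 16 9 8 6 7)| = 55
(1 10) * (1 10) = (10) = [0, 1, 2, 3, 4, 5, 6, 7, 8, 9, 10]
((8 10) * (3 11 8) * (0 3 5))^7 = (0 3 11 8 10 5) = [3, 1, 2, 11, 4, 0, 6, 7, 10, 9, 5, 8]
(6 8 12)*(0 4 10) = (0 4 10)(6 8 12) = [4, 1, 2, 3, 10, 5, 8, 7, 12, 9, 0, 11, 6]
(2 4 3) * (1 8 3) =(1 8 3 2 4) =[0, 8, 4, 2, 1, 5, 6, 7, 3]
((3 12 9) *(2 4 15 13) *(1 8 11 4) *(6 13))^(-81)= (1 2 13 6 15 4 11 8)= [0, 2, 13, 3, 11, 5, 15, 7, 1, 9, 10, 8, 12, 6, 14, 4]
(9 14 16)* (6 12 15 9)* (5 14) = (5 14 16 6 12 15 9) = [0, 1, 2, 3, 4, 14, 12, 7, 8, 5, 10, 11, 15, 13, 16, 9, 6]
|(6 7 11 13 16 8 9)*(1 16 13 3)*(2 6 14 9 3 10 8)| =18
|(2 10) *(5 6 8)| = 6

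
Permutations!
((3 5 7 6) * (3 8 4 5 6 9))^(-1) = (3 9 7 5 4 8 6) = [0, 1, 2, 9, 8, 4, 3, 5, 6, 7]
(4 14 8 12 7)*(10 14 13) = (4 13 10 14 8 12 7) = [0, 1, 2, 3, 13, 5, 6, 4, 12, 9, 14, 11, 7, 10, 8]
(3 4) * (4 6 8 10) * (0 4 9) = (0 4 3 6 8 10 9) = [4, 1, 2, 6, 3, 5, 8, 7, 10, 0, 9]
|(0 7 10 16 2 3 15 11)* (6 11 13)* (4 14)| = |(0 7 10 16 2 3 15 13 6 11)(4 14)| = 10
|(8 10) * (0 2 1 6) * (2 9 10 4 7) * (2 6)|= 14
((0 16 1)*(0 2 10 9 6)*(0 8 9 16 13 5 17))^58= (0 5)(1 10)(2 16)(6 8 9)(13 17)= [5, 10, 16, 3, 4, 0, 8, 7, 9, 6, 1, 11, 12, 17, 14, 15, 2, 13]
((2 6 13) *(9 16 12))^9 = [0, 1, 2, 3, 4, 5, 6, 7, 8, 9, 10, 11, 12, 13, 14, 15, 16] = (16)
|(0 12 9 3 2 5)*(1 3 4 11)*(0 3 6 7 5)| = 11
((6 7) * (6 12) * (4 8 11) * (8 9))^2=(4 8)(6 12 7)(9 11)=[0, 1, 2, 3, 8, 5, 12, 6, 4, 11, 10, 9, 7]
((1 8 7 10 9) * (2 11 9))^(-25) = [0, 10, 1, 3, 4, 5, 6, 11, 2, 7, 9, 8] = (1 10 9 7 11 8 2)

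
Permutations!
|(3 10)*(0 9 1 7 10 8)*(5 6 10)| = 9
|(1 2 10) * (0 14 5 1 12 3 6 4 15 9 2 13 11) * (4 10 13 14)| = 84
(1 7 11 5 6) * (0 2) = (0 2)(1 7 11 5 6) = [2, 7, 0, 3, 4, 6, 1, 11, 8, 9, 10, 5]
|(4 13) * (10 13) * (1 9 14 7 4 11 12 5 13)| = |(1 9 14 7 4 10)(5 13 11 12)| = 12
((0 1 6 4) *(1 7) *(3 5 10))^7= [1, 4, 2, 5, 7, 10, 0, 6, 8, 9, 3]= (0 1 4 7 6)(3 5 10)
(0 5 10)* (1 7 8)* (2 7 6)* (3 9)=(0 5 10)(1 6 2 7 8)(3 9)=[5, 6, 7, 9, 4, 10, 2, 8, 1, 3, 0]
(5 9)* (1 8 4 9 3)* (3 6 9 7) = (1 8 4 7 3)(5 6 9) = [0, 8, 2, 1, 7, 6, 9, 3, 4, 5]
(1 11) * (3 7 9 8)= [0, 11, 2, 7, 4, 5, 6, 9, 3, 8, 10, 1]= (1 11)(3 7 9 8)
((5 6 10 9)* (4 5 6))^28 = [0, 1, 2, 3, 4, 5, 10, 7, 8, 6, 9] = (6 10 9)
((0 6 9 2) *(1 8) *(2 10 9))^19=[6, 8, 0, 3, 4, 5, 2, 7, 1, 10, 9]=(0 6 2)(1 8)(9 10)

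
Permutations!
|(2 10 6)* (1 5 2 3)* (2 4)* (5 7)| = |(1 7 5 4 2 10 6 3)| = 8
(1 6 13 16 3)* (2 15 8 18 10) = (1 6 13 16 3)(2 15 8 18 10) = [0, 6, 15, 1, 4, 5, 13, 7, 18, 9, 2, 11, 12, 16, 14, 8, 3, 17, 10]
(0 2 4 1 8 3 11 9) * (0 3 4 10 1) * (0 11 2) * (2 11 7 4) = [0, 8, 10, 11, 7, 5, 6, 4, 2, 3, 1, 9] = (1 8 2 10)(3 11 9)(4 7)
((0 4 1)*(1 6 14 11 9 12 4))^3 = (0 1)(4 11)(6 9)(12 14) = [1, 0, 2, 3, 11, 5, 9, 7, 8, 6, 10, 4, 14, 13, 12]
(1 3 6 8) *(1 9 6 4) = (1 3 4)(6 8 9) = [0, 3, 2, 4, 1, 5, 8, 7, 9, 6]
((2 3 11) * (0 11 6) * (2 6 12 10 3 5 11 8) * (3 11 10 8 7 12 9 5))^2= (0 12 2 9 10 6 7 8 3 5 11)= [12, 1, 9, 5, 4, 11, 7, 8, 3, 10, 6, 0, 2]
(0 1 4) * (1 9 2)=[9, 4, 1, 3, 0, 5, 6, 7, 8, 2]=(0 9 2 1 4)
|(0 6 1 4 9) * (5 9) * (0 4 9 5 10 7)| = |(0 6 1 9 4 10 7)| = 7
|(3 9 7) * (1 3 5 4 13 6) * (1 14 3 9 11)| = |(1 9 7 5 4 13 6 14 3 11)| = 10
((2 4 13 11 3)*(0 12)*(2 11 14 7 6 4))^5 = (14)(0 12)(3 11) = [12, 1, 2, 11, 4, 5, 6, 7, 8, 9, 10, 3, 0, 13, 14]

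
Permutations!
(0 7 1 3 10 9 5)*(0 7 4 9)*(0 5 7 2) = (0 4 9 7 1 3 10 5 2) = [4, 3, 0, 10, 9, 2, 6, 1, 8, 7, 5]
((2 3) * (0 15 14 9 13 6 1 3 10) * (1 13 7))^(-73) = [10, 7, 3, 1, 4, 5, 13, 9, 8, 14, 2, 11, 12, 6, 15, 0] = (0 10 2 3 1 7 9 14 15)(6 13)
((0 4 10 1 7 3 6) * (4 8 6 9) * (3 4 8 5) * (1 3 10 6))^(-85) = [8, 5, 2, 4, 3, 1, 9, 10, 0, 6, 7] = (0 8)(1 5)(3 4)(6 9)(7 10)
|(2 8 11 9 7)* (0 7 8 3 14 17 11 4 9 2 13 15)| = 60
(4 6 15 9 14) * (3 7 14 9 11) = (3 7 14 4 6 15 11) = [0, 1, 2, 7, 6, 5, 15, 14, 8, 9, 10, 3, 12, 13, 4, 11]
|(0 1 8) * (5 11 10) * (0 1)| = 6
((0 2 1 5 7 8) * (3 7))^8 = (0 2 1 5 3 7 8) = [2, 5, 1, 7, 4, 3, 6, 8, 0]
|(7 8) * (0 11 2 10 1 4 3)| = |(0 11 2 10 1 4 3)(7 8)| = 14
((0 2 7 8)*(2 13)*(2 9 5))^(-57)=(0 8 7 2 5 9 13)=[8, 1, 5, 3, 4, 9, 6, 2, 7, 13, 10, 11, 12, 0]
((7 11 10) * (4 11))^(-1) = (4 7 10 11) = [0, 1, 2, 3, 7, 5, 6, 10, 8, 9, 11, 4]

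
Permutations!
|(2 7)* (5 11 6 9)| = 4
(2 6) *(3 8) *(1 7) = (1 7)(2 6)(3 8) = [0, 7, 6, 8, 4, 5, 2, 1, 3]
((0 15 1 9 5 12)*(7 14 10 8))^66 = (15)(7 10)(8 14) = [0, 1, 2, 3, 4, 5, 6, 10, 14, 9, 7, 11, 12, 13, 8, 15]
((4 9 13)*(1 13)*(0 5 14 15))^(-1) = [15, 9, 2, 3, 13, 0, 6, 7, 8, 4, 10, 11, 12, 1, 5, 14] = (0 15 14 5)(1 9 4 13)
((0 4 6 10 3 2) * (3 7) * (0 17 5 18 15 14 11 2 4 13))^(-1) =(0 13)(2 11 14 15 18 5 17)(3 7 10 6 4) =[13, 1, 11, 7, 3, 17, 4, 10, 8, 9, 6, 14, 12, 0, 15, 18, 16, 2, 5]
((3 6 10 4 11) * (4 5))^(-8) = (3 4 10)(5 6 11) = [0, 1, 2, 4, 10, 6, 11, 7, 8, 9, 3, 5]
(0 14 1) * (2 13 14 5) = (0 5 2 13 14 1) = [5, 0, 13, 3, 4, 2, 6, 7, 8, 9, 10, 11, 12, 14, 1]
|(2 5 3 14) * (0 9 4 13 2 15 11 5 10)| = 30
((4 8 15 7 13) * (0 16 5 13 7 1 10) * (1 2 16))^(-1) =[10, 0, 15, 3, 13, 16, 6, 7, 4, 9, 1, 11, 12, 5, 14, 8, 2] =(0 10 1)(2 15 8 4 13 5 16)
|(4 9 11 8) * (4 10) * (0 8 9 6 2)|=6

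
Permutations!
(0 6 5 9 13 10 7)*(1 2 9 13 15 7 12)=(0 6 5 13 10 12 1 2 9 15 7)=[6, 2, 9, 3, 4, 13, 5, 0, 8, 15, 12, 11, 1, 10, 14, 7]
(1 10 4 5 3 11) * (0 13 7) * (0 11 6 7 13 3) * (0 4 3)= (13)(1 10 3 6 7 11)(4 5)= [0, 10, 2, 6, 5, 4, 7, 11, 8, 9, 3, 1, 12, 13]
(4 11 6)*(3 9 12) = (3 9 12)(4 11 6) = [0, 1, 2, 9, 11, 5, 4, 7, 8, 12, 10, 6, 3]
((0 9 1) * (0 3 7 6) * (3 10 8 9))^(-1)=(0 6 7 3)(1 9 8 10)=[6, 9, 2, 0, 4, 5, 7, 3, 10, 8, 1]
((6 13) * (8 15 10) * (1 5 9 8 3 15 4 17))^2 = (1 9 4)(3 10 15)(5 8 17) = [0, 9, 2, 10, 1, 8, 6, 7, 17, 4, 15, 11, 12, 13, 14, 3, 16, 5]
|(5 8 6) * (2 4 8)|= 5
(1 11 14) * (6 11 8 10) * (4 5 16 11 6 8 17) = (1 17 4 5 16 11 14)(8 10) = [0, 17, 2, 3, 5, 16, 6, 7, 10, 9, 8, 14, 12, 13, 1, 15, 11, 4]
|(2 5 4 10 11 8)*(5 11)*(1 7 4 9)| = |(1 7 4 10 5 9)(2 11 8)| = 6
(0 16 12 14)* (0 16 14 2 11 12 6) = [14, 1, 11, 3, 4, 5, 0, 7, 8, 9, 10, 12, 2, 13, 16, 15, 6] = (0 14 16 6)(2 11 12)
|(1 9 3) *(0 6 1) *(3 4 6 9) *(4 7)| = |(0 9 7 4 6 1 3)| = 7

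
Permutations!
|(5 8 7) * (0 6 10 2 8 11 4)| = 9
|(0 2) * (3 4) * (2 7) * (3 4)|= |(0 7 2)|= 3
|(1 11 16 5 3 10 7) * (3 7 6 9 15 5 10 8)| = 18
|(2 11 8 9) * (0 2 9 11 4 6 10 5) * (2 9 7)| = 8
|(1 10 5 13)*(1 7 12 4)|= |(1 10 5 13 7 12 4)|= 7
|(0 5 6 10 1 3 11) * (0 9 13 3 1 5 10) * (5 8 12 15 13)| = 11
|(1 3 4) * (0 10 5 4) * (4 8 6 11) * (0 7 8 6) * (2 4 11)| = 10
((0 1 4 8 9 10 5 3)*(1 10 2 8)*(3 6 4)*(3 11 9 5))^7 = (0 10 3)(1 4 6 5 8 2 9 11) = [10, 4, 9, 0, 6, 8, 5, 7, 2, 11, 3, 1]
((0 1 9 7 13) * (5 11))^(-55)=(13)(5 11)=[0, 1, 2, 3, 4, 11, 6, 7, 8, 9, 10, 5, 12, 13]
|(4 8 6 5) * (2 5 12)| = |(2 5 4 8 6 12)| = 6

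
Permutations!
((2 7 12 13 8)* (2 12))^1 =(2 7)(8 12 13) =[0, 1, 7, 3, 4, 5, 6, 2, 12, 9, 10, 11, 13, 8]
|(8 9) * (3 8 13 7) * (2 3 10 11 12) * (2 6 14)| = |(2 3 8 9 13 7 10 11 12 6 14)| = 11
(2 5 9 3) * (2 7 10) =[0, 1, 5, 7, 4, 9, 6, 10, 8, 3, 2] =(2 5 9 3 7 10)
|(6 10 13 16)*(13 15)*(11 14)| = 10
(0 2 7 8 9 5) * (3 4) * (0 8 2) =(2 7)(3 4)(5 8 9) =[0, 1, 7, 4, 3, 8, 6, 2, 9, 5]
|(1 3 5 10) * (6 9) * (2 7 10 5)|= 10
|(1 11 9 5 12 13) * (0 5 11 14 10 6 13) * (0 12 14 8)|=8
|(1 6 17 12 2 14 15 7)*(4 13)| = |(1 6 17 12 2 14 15 7)(4 13)| = 8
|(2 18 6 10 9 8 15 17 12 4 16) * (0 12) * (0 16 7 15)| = 13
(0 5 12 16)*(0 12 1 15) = (0 5 1 15)(12 16) = [5, 15, 2, 3, 4, 1, 6, 7, 8, 9, 10, 11, 16, 13, 14, 0, 12]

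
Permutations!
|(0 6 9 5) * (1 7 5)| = 6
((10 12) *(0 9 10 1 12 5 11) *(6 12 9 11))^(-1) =(0 11)(1 12 6 5 10 9) =[11, 12, 2, 3, 4, 10, 5, 7, 8, 1, 9, 0, 6]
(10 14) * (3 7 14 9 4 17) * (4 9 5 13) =(3 7 14 10 5 13 4 17) =[0, 1, 2, 7, 17, 13, 6, 14, 8, 9, 5, 11, 12, 4, 10, 15, 16, 3]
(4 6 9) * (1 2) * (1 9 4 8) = (1 2 9 8)(4 6) = [0, 2, 9, 3, 6, 5, 4, 7, 1, 8]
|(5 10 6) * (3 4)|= |(3 4)(5 10 6)|= 6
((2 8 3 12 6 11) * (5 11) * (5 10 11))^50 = (2 8 3 12 6 10 11) = [0, 1, 8, 12, 4, 5, 10, 7, 3, 9, 11, 2, 6]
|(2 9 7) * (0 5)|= 6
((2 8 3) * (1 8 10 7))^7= (1 8 3 2 10 7)= [0, 8, 10, 2, 4, 5, 6, 1, 3, 9, 7]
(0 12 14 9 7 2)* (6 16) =[12, 1, 0, 3, 4, 5, 16, 2, 8, 7, 10, 11, 14, 13, 9, 15, 6] =(0 12 14 9 7 2)(6 16)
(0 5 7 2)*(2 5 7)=[7, 1, 0, 3, 4, 2, 6, 5]=(0 7 5 2)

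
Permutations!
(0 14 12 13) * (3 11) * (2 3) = [14, 1, 3, 11, 4, 5, 6, 7, 8, 9, 10, 2, 13, 0, 12] = (0 14 12 13)(2 3 11)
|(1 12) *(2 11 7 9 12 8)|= |(1 8 2 11 7 9 12)|= 7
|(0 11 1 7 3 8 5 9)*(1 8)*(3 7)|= 10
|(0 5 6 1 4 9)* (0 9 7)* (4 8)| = |(9)(0 5 6 1 8 4 7)| = 7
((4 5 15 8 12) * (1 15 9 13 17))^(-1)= (1 17 13 9 5 4 12 8 15)= [0, 17, 2, 3, 12, 4, 6, 7, 15, 5, 10, 11, 8, 9, 14, 1, 16, 13]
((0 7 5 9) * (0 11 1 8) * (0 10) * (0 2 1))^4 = (0 11 9 5 7) = [11, 1, 2, 3, 4, 7, 6, 0, 8, 5, 10, 9]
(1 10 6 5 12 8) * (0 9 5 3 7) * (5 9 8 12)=(12)(0 8 1 10 6 3 7)=[8, 10, 2, 7, 4, 5, 3, 0, 1, 9, 6, 11, 12]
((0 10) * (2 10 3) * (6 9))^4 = (10) = [0, 1, 2, 3, 4, 5, 6, 7, 8, 9, 10]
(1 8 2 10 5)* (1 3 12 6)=(1 8 2 10 5 3 12 6)=[0, 8, 10, 12, 4, 3, 1, 7, 2, 9, 5, 11, 6]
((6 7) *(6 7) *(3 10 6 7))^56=(10)=[0, 1, 2, 3, 4, 5, 6, 7, 8, 9, 10]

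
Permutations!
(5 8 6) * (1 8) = (1 8 6 5) = [0, 8, 2, 3, 4, 1, 5, 7, 6]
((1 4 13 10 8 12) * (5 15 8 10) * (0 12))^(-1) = (0 8 15 5 13 4 1 12) = [8, 12, 2, 3, 1, 13, 6, 7, 15, 9, 10, 11, 0, 4, 14, 5]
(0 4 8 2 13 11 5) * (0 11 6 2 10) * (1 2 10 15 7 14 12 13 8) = (0 4 1 2 8 15 7 14 12 13 6 10)(5 11) = [4, 2, 8, 3, 1, 11, 10, 14, 15, 9, 0, 5, 13, 6, 12, 7]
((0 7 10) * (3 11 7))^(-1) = (0 10 7 11 3) = [10, 1, 2, 0, 4, 5, 6, 11, 8, 9, 7, 3]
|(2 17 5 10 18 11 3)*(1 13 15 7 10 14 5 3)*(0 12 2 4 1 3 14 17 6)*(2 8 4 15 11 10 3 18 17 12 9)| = 132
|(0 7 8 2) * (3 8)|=|(0 7 3 8 2)|=5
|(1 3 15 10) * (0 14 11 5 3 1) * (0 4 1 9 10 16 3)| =12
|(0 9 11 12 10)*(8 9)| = |(0 8 9 11 12 10)| = 6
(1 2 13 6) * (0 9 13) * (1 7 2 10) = [9, 10, 0, 3, 4, 5, 7, 2, 8, 13, 1, 11, 12, 6] = (0 9 13 6 7 2)(1 10)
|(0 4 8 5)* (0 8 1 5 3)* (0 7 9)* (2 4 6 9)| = 21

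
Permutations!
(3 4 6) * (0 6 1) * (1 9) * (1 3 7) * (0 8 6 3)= [3, 8, 2, 4, 9, 5, 7, 1, 6, 0]= (0 3 4 9)(1 8 6 7)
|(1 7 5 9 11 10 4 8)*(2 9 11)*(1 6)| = 8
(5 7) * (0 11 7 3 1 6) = (0 11 7 5 3 1 6) = [11, 6, 2, 1, 4, 3, 0, 5, 8, 9, 10, 7]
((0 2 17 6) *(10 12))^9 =(0 2 17 6)(10 12) =[2, 1, 17, 3, 4, 5, 0, 7, 8, 9, 12, 11, 10, 13, 14, 15, 16, 6]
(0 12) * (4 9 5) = (0 12)(4 9 5) = [12, 1, 2, 3, 9, 4, 6, 7, 8, 5, 10, 11, 0]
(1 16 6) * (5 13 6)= [0, 16, 2, 3, 4, 13, 1, 7, 8, 9, 10, 11, 12, 6, 14, 15, 5]= (1 16 5 13 6)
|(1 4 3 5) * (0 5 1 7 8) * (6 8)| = |(0 5 7 6 8)(1 4 3)| = 15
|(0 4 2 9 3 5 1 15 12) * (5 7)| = |(0 4 2 9 3 7 5 1 15 12)| = 10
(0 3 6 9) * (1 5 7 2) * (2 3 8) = (0 8 2 1 5 7 3 6 9) = [8, 5, 1, 6, 4, 7, 9, 3, 2, 0]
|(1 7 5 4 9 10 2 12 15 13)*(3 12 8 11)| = 13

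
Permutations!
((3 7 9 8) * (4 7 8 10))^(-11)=(3 8)(4 7 9 10)=[0, 1, 2, 8, 7, 5, 6, 9, 3, 10, 4]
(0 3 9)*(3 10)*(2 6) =(0 10 3 9)(2 6) =[10, 1, 6, 9, 4, 5, 2, 7, 8, 0, 3]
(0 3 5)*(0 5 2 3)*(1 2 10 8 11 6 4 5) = [0, 2, 3, 10, 5, 1, 4, 7, 11, 9, 8, 6] = (1 2 3 10 8 11 6 4 5)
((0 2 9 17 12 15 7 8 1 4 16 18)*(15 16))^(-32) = [17, 7, 12, 3, 8, 5, 6, 4, 15, 16, 10, 11, 0, 13, 14, 1, 2, 18, 9] = (0 17 18 9 16 2 12)(1 7 4 8 15)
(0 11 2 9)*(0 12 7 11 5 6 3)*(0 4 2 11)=(0 5 6 3 4 2 9 12 7)=[5, 1, 9, 4, 2, 6, 3, 0, 8, 12, 10, 11, 7]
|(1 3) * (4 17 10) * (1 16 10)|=6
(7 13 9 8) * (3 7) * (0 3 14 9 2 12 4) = (0 3 7 13 2 12 4)(8 14 9) = [3, 1, 12, 7, 0, 5, 6, 13, 14, 8, 10, 11, 4, 2, 9]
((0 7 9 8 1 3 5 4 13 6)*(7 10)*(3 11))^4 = (0 8 5)(1 4 10)(3 6 9)(7 11 13) = [8, 4, 2, 6, 10, 0, 9, 11, 5, 3, 1, 13, 12, 7]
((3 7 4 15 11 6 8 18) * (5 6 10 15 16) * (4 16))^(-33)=(3 16 6 18 7 5 8)=[0, 1, 2, 16, 4, 8, 18, 5, 3, 9, 10, 11, 12, 13, 14, 15, 6, 17, 7]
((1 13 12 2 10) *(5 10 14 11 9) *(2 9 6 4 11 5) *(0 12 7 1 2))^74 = (0 9 12)(1 7 13)(2 5)(4 6 11)(10 14) = [9, 7, 5, 3, 6, 2, 11, 13, 8, 12, 14, 4, 0, 1, 10]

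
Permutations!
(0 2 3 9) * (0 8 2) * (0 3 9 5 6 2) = [3, 1, 9, 5, 4, 6, 2, 7, 0, 8] = (0 3 5 6 2 9 8)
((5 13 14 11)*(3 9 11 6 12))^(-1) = (3 12 6 14 13 5 11 9) = [0, 1, 2, 12, 4, 11, 14, 7, 8, 3, 10, 9, 6, 5, 13]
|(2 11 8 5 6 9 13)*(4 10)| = 14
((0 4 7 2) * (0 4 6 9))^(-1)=(0 9 6)(2 7 4)=[9, 1, 7, 3, 2, 5, 0, 4, 8, 6]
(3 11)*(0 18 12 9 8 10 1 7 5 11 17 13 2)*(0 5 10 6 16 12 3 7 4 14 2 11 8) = (0 18 3 17 13 11 7 10 1 4 14 2 5 8 6 16 12 9) = [18, 4, 5, 17, 14, 8, 16, 10, 6, 0, 1, 7, 9, 11, 2, 15, 12, 13, 3]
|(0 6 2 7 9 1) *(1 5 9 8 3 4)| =|(0 6 2 7 8 3 4 1)(5 9)| =8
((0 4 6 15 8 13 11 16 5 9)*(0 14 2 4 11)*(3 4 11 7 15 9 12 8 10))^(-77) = (0 10 6 2 5 13 15 4 14 16 8 7 3 9 11 12) = [10, 1, 5, 9, 14, 13, 2, 3, 7, 11, 6, 12, 0, 15, 16, 4, 8]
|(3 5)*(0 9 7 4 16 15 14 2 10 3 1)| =|(0 9 7 4 16 15 14 2 10 3 5 1)| =12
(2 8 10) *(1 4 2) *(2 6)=(1 4 6 2 8 10)=[0, 4, 8, 3, 6, 5, 2, 7, 10, 9, 1]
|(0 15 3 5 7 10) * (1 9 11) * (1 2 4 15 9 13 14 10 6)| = |(0 9 11 2 4 15 3 5 7 6 1 13 14 10)| = 14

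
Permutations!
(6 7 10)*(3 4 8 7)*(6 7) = (3 4 8 6)(7 10) = [0, 1, 2, 4, 8, 5, 3, 10, 6, 9, 7]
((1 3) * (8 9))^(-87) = (1 3)(8 9) = [0, 3, 2, 1, 4, 5, 6, 7, 9, 8]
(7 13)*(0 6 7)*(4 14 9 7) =[6, 1, 2, 3, 14, 5, 4, 13, 8, 7, 10, 11, 12, 0, 9] =(0 6 4 14 9 7 13)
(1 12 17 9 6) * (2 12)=[0, 2, 12, 3, 4, 5, 1, 7, 8, 6, 10, 11, 17, 13, 14, 15, 16, 9]=(1 2 12 17 9 6)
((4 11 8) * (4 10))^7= [0, 1, 2, 3, 10, 5, 6, 7, 11, 9, 8, 4]= (4 10 8 11)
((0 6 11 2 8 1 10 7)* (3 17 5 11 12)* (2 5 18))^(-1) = (0 7 10 1 8 2 18 17 3 12 6)(5 11) = [7, 8, 18, 12, 4, 11, 0, 10, 2, 9, 1, 5, 6, 13, 14, 15, 16, 3, 17]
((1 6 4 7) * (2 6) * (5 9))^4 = [0, 7, 1, 3, 6, 5, 2, 4, 8, 9] = (9)(1 7 4 6 2)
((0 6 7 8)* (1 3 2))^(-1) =[8, 2, 3, 1, 4, 5, 0, 6, 7] =(0 8 7 6)(1 2 3)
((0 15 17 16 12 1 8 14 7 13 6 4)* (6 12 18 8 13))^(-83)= (0 7 18 15 6 8 17 4 14 16)(1 13 12)= [7, 13, 2, 3, 14, 5, 8, 18, 17, 9, 10, 11, 1, 12, 16, 6, 0, 4, 15]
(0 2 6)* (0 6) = (6)(0 2) = [2, 1, 0, 3, 4, 5, 6]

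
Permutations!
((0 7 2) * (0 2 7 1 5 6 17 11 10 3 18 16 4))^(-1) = [4, 0, 2, 10, 16, 1, 5, 7, 8, 9, 11, 17, 12, 13, 14, 15, 18, 6, 3] = (0 4 16 18 3 10 11 17 6 5 1)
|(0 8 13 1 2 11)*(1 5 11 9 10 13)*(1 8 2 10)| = 8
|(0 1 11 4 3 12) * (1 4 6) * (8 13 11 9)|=12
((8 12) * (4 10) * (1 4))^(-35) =(1 4 10)(8 12) =[0, 4, 2, 3, 10, 5, 6, 7, 12, 9, 1, 11, 8]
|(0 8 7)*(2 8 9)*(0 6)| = 6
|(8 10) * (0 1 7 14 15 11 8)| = |(0 1 7 14 15 11 8 10)| = 8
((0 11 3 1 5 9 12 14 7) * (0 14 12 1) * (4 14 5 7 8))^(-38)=(0 11 3)(1 5)(4 14 8)(7 9)=[11, 5, 2, 0, 14, 1, 6, 9, 4, 7, 10, 3, 12, 13, 8]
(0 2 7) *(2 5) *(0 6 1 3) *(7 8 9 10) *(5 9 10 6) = (0 9 6 1 3)(2 8 10 7 5) = [9, 3, 8, 0, 4, 2, 1, 5, 10, 6, 7]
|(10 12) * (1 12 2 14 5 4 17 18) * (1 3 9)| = |(1 12 10 2 14 5 4 17 18 3 9)| = 11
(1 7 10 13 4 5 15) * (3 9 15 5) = (1 7 10 13 4 3 9 15) = [0, 7, 2, 9, 3, 5, 6, 10, 8, 15, 13, 11, 12, 4, 14, 1]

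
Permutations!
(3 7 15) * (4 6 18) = (3 7 15)(4 6 18) = [0, 1, 2, 7, 6, 5, 18, 15, 8, 9, 10, 11, 12, 13, 14, 3, 16, 17, 4]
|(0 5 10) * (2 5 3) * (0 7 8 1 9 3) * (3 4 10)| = |(1 9 4 10 7 8)(2 5 3)| = 6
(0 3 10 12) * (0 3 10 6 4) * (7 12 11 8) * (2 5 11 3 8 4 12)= (0 10 3 6 12 8 7 2 5 11 4)= [10, 1, 5, 6, 0, 11, 12, 2, 7, 9, 3, 4, 8]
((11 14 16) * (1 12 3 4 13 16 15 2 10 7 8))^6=(1 11 8 16 7 13 10 4 2 3 15 12 14)=[0, 11, 3, 15, 2, 5, 6, 13, 16, 9, 4, 8, 14, 10, 1, 12, 7]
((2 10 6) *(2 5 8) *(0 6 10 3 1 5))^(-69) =[6, 5, 3, 1, 4, 8, 0, 7, 2, 9, 10] =(10)(0 6)(1 5 8 2 3)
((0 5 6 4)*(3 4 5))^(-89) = (0 3 4)(5 6) = [3, 1, 2, 4, 0, 6, 5]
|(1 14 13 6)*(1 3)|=5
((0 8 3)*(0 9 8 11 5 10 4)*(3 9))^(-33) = (0 5 4 11 10)(8 9) = [5, 1, 2, 3, 11, 4, 6, 7, 9, 8, 0, 10]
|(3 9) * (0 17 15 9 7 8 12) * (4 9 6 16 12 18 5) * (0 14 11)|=|(0 17 15 6 16 12 14 11)(3 7 8 18 5 4 9)|=56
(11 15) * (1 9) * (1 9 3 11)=(1 3 11 15)=[0, 3, 2, 11, 4, 5, 6, 7, 8, 9, 10, 15, 12, 13, 14, 1]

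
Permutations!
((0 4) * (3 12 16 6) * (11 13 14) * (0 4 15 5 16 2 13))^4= (0 6 13 15 3 14 5 12 11 16 2)= [6, 1, 0, 14, 4, 12, 13, 7, 8, 9, 10, 16, 11, 15, 5, 3, 2]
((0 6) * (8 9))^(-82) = (9) = [0, 1, 2, 3, 4, 5, 6, 7, 8, 9]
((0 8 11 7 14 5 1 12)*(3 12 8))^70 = [3, 14, 2, 12, 4, 7, 6, 8, 5, 9, 10, 1, 0, 13, 11] = (0 3 12)(1 14 11)(5 7 8)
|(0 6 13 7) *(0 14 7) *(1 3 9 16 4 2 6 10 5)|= 22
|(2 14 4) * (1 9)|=|(1 9)(2 14 4)|=6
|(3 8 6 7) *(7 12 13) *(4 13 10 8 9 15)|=12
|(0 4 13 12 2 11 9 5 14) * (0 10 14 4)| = |(2 11 9 5 4 13 12)(10 14)| = 14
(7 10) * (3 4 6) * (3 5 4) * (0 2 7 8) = (0 2 7 10 8)(4 6 5) = [2, 1, 7, 3, 6, 4, 5, 10, 0, 9, 8]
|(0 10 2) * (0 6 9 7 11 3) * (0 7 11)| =8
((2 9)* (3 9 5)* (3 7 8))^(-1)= (2 9 3 8 7 5)= [0, 1, 9, 8, 4, 2, 6, 5, 7, 3]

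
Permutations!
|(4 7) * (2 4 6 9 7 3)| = 3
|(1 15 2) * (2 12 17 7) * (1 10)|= |(1 15 12 17 7 2 10)|= 7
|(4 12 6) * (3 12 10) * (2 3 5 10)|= |(2 3 12 6 4)(5 10)|= 10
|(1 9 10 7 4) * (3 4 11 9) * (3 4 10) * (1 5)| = |(1 4 5)(3 10 7 11 9)| = 15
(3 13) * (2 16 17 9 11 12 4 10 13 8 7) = (2 16 17 9 11 12 4 10 13 3 8 7) = [0, 1, 16, 8, 10, 5, 6, 2, 7, 11, 13, 12, 4, 3, 14, 15, 17, 9]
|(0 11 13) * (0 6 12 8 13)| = |(0 11)(6 12 8 13)| = 4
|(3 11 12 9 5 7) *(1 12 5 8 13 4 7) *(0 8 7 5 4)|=24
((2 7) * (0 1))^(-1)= (0 1)(2 7)= [1, 0, 7, 3, 4, 5, 6, 2]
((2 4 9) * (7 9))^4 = (9) = [0, 1, 2, 3, 4, 5, 6, 7, 8, 9]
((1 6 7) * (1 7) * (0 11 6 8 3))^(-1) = (0 3 8 1 6 11) = [3, 6, 2, 8, 4, 5, 11, 7, 1, 9, 10, 0]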